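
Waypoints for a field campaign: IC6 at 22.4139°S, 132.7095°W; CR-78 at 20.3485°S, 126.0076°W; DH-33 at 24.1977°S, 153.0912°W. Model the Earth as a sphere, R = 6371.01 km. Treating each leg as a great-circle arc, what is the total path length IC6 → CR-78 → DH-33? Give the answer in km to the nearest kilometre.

3546 km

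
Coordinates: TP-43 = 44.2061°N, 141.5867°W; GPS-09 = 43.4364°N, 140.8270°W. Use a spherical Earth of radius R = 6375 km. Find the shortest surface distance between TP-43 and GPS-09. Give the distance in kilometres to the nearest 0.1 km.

Δφ = -0.7697°,  Δλ = 0.7597°
a = sin²(Δφ/2) + cos φ₁ cos φ₂ sin²(Δλ/2) = 0.000068
c = 2·arcsin(√a) = 0.016492 rad = 0.9449°
d = R·c = 6375 × 0.016492 = 105.1 km

105.1 km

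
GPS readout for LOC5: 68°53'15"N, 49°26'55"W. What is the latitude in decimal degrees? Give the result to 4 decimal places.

68° + 53′/60 + 15″/3600 = 68 + 0.88333 + 0.00417 = 68.8875°

68.8875°N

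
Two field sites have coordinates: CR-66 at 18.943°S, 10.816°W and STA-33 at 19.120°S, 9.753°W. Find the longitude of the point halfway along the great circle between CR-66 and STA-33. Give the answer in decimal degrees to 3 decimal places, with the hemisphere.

10.285°W

Bx = cos φ₂ cos Δλ = 0.944672,  By = cos φ₂ sin Δλ = 0.017528
φₘ = atan2(sin φ₁ + sin φ₂, √((cos φ₁ + Bx)² + By²)) = -19.03226°
λₘ = λ₁ + atan2(By, cos φ₁ + Bx) = -10.28478°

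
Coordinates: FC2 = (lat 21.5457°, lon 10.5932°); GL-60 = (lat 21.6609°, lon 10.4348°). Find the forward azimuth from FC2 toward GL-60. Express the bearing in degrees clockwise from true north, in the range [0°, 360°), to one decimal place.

Δλ = -0.1584°
y = sin Δλ · cos φ₂ = -0.002569
x = cos φ₁ sin φ₂ − sin φ₁ cos φ₂ cos Δλ = 0.002012
θ = atan2(y, x) = -51.9377° → 308.0623° (mod 360°)

308.1°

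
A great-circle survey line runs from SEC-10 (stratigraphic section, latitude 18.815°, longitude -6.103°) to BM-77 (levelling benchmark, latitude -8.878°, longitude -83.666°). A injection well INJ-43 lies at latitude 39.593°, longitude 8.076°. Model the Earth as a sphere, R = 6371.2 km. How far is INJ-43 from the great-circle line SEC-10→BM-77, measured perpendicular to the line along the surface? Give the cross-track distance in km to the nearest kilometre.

δ₁₃ = central angle SEC-10→INJ-43 = 0.420854 rad  (haversine)
θ₁₃ = bearing SEC-10→INJ-43 = 27.518°,  θ₁₂ = bearing SEC-10→BM-77 = 257.454°
dₓₜ = R·arcsin(sin δ₁₃ · sin(θ₁₃ − θ₁₂)) = 6371.2·arcsin(0.40854·sin(-229.936°)) = 2026.028 km
|dₓₜ| = 2026.028 km

2026 km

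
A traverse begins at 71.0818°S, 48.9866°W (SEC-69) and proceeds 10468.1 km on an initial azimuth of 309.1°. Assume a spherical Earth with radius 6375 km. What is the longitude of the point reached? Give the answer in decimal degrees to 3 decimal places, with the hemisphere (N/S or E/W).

δ = d/R = 10468.1/6375 = 1.642055 rad
φ₂ = arcsin(sin φ₁ cos δ + cos φ₁ sin δ cos θ)
   = arcsin(-0.94598·-0.07120 + 0.32422·0.99746·0.63068) = 15.74222°
λ₂ = λ₁ + atan2(sin θ sin δ cos φ₁, cos δ − sin φ₁ sin φ₂) = -102.52375°

102.524°W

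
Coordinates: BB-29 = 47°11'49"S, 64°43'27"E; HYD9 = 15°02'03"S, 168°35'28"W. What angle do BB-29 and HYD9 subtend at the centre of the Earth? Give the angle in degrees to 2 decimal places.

101.64°

BB-29: φ = -47.19694°, λ = +64.72417°
HYD9: φ = -15.03417°, λ = -168.59111°
Δφ = 32.1628°,  Δλ = 126.6847°
a = sin²(Δφ/2) + cos φ₁ cos φ₂ sin²(Δλ/2) = 0.600859
c = 2·arcsin(√a) = 1.773908 rad = 101.6375°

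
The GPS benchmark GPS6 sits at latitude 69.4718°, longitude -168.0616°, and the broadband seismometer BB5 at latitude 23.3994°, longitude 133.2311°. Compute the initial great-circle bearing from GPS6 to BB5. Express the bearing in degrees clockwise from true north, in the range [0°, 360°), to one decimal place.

Δλ = -58.7073°
y = sin Δλ · cos φ₂ = -0.784248
x = cos φ₁ sin φ₂ − sin φ₁ cos φ₂ cos Δλ = -0.307159
θ = atan2(y, x) = -111.3883° → 248.6117° (mod 360°)

248.6°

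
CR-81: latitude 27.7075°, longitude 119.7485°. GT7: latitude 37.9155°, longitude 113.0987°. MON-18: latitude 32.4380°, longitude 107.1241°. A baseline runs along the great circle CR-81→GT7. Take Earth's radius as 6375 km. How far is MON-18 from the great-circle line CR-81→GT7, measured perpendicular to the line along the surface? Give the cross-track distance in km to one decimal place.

δ₁₃ = central angle CR-81→MON-18 = 0.207596 rad  (haversine)
θ₁₃ = bearing CR-81→MON-18 = 296.497°,  θ₁₂ = bearing CR-81→GT7 = 333.051°
dₓₜ = R·arcsin(sin δ₁₃ · sin(θ₁₃ − θ₁₂)) = 6375·arcsin(0.20611·sin(-36.553°)) = -784.521 km
|dₓₜ| = 784.521 km

784.5 km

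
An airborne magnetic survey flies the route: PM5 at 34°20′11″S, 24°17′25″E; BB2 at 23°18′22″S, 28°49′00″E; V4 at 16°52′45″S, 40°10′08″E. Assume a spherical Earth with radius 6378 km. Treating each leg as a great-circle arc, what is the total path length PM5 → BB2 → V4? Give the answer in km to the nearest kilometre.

PM5: φ = -34.33639°, λ = +24.29028°
BB2: φ = -23.30611°, λ = +28.81667°
V4: φ = -16.87917°, λ = +40.16889°
PM5→BB2: c = 0.204508 rad, d = 1304.35 km
BB2→V4: c = 0.217122 rad, d = 1384.80 km
Total = 1304.35 + 1384.80 = 2689.16 km

2689 km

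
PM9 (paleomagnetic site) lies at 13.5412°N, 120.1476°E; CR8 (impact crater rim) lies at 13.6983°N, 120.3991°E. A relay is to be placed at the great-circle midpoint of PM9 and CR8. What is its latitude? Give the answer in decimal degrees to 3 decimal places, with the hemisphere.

13.620°N

Bx = cos φ₂ cos Δλ = 0.971547,  By = cos φ₂ sin Δλ = 0.004265
φₘ = atan2(sin φ₁ + sin φ₂, √((cos φ₁ + Bx)² + By²)) = 13.61978°
λₘ = λ₁ + atan2(By, cos φ₁ + Bx) = 120.27331°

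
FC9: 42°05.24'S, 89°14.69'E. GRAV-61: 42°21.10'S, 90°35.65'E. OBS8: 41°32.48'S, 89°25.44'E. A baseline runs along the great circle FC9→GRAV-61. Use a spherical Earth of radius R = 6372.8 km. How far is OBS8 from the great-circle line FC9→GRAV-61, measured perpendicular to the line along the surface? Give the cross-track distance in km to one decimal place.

62.5 km

FC9: φ = -42.08733°, λ = +89.24483°
GRAV-61: φ = -42.35167°, λ = +90.59417°
OBS8: φ = -41.54133°, λ = +89.42400°
δ₁₃ = central angle FC9→OBS8 = 0.009810 rad  (haversine)
θ₁₃ = bearing FC9→OBS8 = 13.803°,  θ₁₂ = bearing FC9→GRAV-61 = 105.269°
dₓₜ = R·arcsin(sin δ₁₃ · sin(θ₁₃ − θ₁₂)) = 6372.8·arcsin(0.00981·sin(-91.467°)) = -62.499 km
|dₓₜ| = 62.499 km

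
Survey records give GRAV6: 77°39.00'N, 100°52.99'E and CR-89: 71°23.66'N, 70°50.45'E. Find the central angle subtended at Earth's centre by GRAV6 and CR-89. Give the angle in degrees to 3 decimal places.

GRAV6: φ = +77.65000°, λ = +100.88317°
CR-89: φ = +71.39433°, λ = +70.84083°
Δφ = -6.2557°,  Δλ = -30.0423°
a = sin²(Δφ/2) + cos φ₁ cos φ₂ sin²(Δλ/2) = 0.007561
c = 2·arcsin(√a) = 0.174128 rad = 9.9768°

9.977°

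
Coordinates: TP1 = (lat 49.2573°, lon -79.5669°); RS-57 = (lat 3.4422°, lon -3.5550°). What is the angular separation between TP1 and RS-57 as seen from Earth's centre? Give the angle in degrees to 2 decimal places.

78.29°

Δφ = -45.8151°,  Δλ = 76.0119°
a = sin²(Δφ/2) + cos φ₁ cos φ₂ sin²(Δλ/2) = 0.398516
c = 2·arcsin(√a) = 1.366408 rad = 78.2894°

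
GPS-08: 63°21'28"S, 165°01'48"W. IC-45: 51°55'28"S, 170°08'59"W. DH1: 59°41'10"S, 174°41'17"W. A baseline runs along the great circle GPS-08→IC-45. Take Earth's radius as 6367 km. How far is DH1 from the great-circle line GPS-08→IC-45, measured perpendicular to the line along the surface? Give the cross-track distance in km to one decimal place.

420.2 km

GPS-08: φ = -63.35778°, λ = -165.03000°
IC-45: φ = -51.92444°, λ = -170.14972°
DH1: φ = -59.68611°, λ = -174.68806°
δ₁₃ = central angle GPS-08→DH1 = 0.102617 rad  (haversine)
θ₁₃ = bearing GPS-08→DH1 = 304.245°,  θ₁₂ = bearing GPS-08→IC-45 = 344.319°
dₓₜ = R·arcsin(sin δ₁₃ · sin(θ₁₃ − θ₁₂)) = 6367·arcsin(0.10244·sin(-40.074°)) = -420.184 km
|dₓₜ| = 420.184 km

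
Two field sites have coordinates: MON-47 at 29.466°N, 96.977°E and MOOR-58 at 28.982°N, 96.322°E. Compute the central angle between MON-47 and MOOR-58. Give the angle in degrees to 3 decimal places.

Δφ = -0.4840°,  Δλ = -0.6550°
a = sin²(Δφ/2) + cos φ₁ cos φ₂ sin²(Δλ/2) = 0.000043
c = 2·arcsin(√a) = 0.013073 rad = 0.7490°

0.749°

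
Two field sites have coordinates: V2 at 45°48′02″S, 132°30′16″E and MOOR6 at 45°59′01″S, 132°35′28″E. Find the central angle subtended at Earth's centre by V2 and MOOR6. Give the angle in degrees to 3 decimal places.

0.193°

V2: φ = -45.80056°, λ = +132.50444°
MOOR6: φ = -45.98361°, λ = +132.59111°
Δφ = -0.1831°,  Δλ = 0.0867°
a = sin²(Δφ/2) + cos φ₁ cos φ₂ sin²(Δλ/2) = 0.000003
c = 2·arcsin(√a) = 0.003364 rad = 0.1927°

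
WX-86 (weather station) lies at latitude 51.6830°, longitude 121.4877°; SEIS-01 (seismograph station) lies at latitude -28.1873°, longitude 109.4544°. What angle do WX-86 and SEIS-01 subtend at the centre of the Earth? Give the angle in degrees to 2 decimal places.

Δφ = -79.8703°,  Δλ = -12.0333°
a = sin²(Δφ/2) + cos φ₁ cos φ₂ sin²(Δλ/2) = 0.418066
c = 2·arcsin(√a) = 1.406185 rad = 80.5685°

80.57°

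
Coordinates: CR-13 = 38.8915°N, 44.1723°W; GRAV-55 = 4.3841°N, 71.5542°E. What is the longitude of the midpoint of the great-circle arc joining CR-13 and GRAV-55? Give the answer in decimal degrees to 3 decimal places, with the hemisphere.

Bx = cos φ₂ cos Δλ = -0.432806,  By = cos φ₂ sin Δλ = 0.898240
φₘ = atan2(sin φ₁ + sin φ₂, √((cos φ₁ + Bx)² + By²)) = 36.19669°
λₘ = λ₁ + atan2(By, cos φ₁ + Bx) = 24.78721°

24.787°E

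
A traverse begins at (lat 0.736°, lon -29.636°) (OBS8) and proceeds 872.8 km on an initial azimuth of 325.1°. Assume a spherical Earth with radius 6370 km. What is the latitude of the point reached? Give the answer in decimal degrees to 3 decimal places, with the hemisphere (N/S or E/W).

δ = d/R = 872.8/6370 = 0.137017 rad
φ₂ = arcsin(sin φ₁ cos δ + cos φ₁ sin δ cos θ)
   = arcsin(0.01285·0.99063 + 0.99992·0.13659·0.82015) = 7.16570°
λ₂ = λ₁ + atan2(sin θ sin δ cos φ₁, cos δ − sin φ₁ sin φ₂) = -34.15352°

7.166°N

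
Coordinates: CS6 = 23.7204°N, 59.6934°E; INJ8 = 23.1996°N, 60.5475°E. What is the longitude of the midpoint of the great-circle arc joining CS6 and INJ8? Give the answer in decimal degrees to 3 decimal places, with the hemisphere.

Bx = cos φ₂ cos Δλ = 0.919036,  By = cos φ₂ sin Δλ = 0.013701
φₘ = atan2(sin φ₁ + sin φ₂, √((cos φ₁ + Bx)² + By²)) = 23.46058°
λₘ = λ₁ + atan2(By, cos φ₁ + Bx) = 60.12129°

60.121°E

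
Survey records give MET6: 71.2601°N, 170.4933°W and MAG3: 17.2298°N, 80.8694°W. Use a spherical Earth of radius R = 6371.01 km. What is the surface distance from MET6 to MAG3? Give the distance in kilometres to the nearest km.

8183 km

Δφ = -54.0303°,  Δλ = 89.6239°
a = sin²(Δφ/2) + cos φ₁ cos φ₂ sin²(Δλ/2) = 0.358742
c = 2·arcsin(√a) = 1.284380 rad = 73.5896°
d = R·c = 6371.01 × 1.284380 = 8182.8 km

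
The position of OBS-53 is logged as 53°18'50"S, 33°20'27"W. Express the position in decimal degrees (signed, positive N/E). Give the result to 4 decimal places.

lat: 53.3139° S → -53.3139°
lon: 33.3408° W → -33.3408°

-53.3139°, -33.3408°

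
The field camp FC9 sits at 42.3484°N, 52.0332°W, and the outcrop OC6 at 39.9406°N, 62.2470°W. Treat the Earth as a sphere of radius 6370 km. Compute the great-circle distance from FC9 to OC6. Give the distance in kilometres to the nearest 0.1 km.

895.4 km

Δφ = -2.4078°,  Δλ = -10.2138°
a = sin²(Δφ/2) + cos φ₁ cos φ₂ sin²(Δλ/2) = 0.004931
c = 2·arcsin(√a) = 0.140562 rad = 8.0536°
d = R·c = 6370 × 0.140562 = 895.4 km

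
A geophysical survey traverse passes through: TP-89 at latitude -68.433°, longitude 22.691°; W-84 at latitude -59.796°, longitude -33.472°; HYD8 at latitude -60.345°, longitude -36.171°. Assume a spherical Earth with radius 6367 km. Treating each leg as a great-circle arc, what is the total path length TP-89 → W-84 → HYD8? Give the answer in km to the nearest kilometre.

TP-89→W-84: c = 0.435389 rad, d = 2772.12 km
W-84→HYD8: c = 0.025379 rad, d = 161.59 km
Total = 2772.12 + 161.59 = 2933.71 km

2934 km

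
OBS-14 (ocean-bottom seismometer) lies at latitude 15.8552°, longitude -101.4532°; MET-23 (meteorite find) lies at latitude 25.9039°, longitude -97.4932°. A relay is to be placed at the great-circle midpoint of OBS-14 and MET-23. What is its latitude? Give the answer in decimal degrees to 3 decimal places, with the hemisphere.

Bx = cos φ₂ cos Δλ = 0.897380,  By = cos φ₂ sin Δλ = 0.062121
φₘ = atan2(sin φ₁ + sin φ₂, √((cos φ₁ + Bx)² + By²)) = 20.89093°
λₘ = λ₁ + atan2(By, cos φ₁ + Bx) = -99.53963°

20.891°N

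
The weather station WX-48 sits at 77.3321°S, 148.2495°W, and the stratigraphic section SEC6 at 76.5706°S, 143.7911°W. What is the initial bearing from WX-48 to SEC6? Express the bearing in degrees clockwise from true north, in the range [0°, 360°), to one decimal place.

55.1°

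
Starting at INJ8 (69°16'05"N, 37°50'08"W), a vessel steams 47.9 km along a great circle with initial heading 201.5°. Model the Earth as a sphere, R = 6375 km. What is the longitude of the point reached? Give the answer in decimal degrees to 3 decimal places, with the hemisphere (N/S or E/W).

INJ8: φ = +69.26806°, λ = -37.83556°
δ = d/R = 47.9/6375 = 0.007514 rad
φ₂ = arcsin(sin φ₁ cos δ + cos φ₁ sin δ cos θ)
   = arcsin(0.93525·0.99997 + 0.35400·0.00751·-0.93042) = 68.86694°
λ₂ = λ₁ + atan2(sin θ sin δ cos φ₁, cos δ − sin φ₁ sin φ₂) = -38.27318°

38.273°W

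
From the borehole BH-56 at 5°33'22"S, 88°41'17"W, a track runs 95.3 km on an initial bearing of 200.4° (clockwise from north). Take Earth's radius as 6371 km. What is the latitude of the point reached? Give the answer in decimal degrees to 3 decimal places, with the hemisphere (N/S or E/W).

BH-56: φ = -5.55611°, λ = -88.68806°
δ = d/R = 95.3/6371 = 0.014958 rad
φ₂ = arcsin(sin φ₁ cos δ + cos φ₁ sin δ cos θ)
   = arcsin(-0.09682·0.99989 + 0.99530·0.01496·-0.93728) = -6.35933°
λ₂ = λ₁ + atan2(sin θ sin δ cos φ₁, cos δ − sin φ₁ sin φ₂) = -88.98864°

6.359°S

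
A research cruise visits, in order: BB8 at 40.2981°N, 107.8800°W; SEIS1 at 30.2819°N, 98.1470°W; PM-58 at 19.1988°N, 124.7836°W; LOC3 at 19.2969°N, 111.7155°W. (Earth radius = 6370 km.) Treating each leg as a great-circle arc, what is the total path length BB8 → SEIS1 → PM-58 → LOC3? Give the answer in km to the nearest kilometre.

BB8→SEIS1: c = 0.222818 rad, d = 1419.35 km
SEIS1→PM-58: c = 0.462822 rad, d = 2948.18 km
PM-58→LOC3: c = 0.215288 rad, d = 1371.38 km
Total = 1419.35 + 2948.18 + 1371.38 = 5738.91 km

5739 km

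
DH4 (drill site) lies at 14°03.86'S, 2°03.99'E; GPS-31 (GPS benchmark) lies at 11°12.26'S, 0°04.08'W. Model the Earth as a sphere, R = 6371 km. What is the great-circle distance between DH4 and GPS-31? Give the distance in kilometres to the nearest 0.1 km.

393.4 km

DH4: φ = -14.06433°, λ = +2.06650°
GPS-31: φ = -11.20433°, λ = -0.06800°
Δφ = 2.8600°,  Δλ = -2.1345°
a = sin²(Δφ/2) + cos φ₁ cos φ₂ sin²(Δλ/2) = 0.000953
c = 2·arcsin(√a) = 0.061748 rad = 3.5379°
d = R·c = 6371 × 0.061748 = 393.4 km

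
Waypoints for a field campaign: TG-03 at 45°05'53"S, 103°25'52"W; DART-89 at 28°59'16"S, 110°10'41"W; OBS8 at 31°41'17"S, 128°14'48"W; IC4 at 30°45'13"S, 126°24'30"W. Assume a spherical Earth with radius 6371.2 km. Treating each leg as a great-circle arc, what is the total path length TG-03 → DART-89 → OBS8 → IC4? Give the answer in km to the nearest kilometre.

3848 km

TG-03: φ = -45.09806°, λ = -103.43111°
DART-89: φ = -28.98778°, λ = -110.17806°
OBS8: φ = -31.68806°, λ = -128.24667°
IC4: φ = -30.75361°, λ = -126.40833°
TG-03→DART-89: c = 0.296198 rad, d = 1887.13 km
DART-89→OBS8: c = 0.275886 rad, d = 1757.73 km
OBS8→IC4: c = 0.031919 rad, d = 203.36 km
Total = 1887.13 + 1757.73 + 203.36 = 3848.22 km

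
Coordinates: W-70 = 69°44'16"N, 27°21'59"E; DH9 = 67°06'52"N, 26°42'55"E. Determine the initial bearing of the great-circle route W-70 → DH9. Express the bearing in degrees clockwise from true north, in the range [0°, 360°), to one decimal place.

W-70: φ = +69.73778°, λ = +27.36639°
DH9: φ = +67.11444°, λ = +26.71528°
Δλ = -0.6511°
y = sin Δλ · cos φ₂ = -0.004419
x = cos φ₁ sin φ₂ − sin φ₁ cos φ₂ cos Δλ = -0.045746
θ = atan2(y, x) = -174.4821° → 185.5179° (mod 360°)

185.5°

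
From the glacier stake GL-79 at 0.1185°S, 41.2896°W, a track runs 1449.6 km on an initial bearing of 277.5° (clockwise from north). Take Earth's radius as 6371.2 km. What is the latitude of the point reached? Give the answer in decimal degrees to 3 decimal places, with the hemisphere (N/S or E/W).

1.572°N

δ = d/R = 1449.6/6371.2 = 0.227524 rad
φ₂ = arcsin(sin φ₁ cos δ + cos φ₁ sin δ cos θ)
   = arcsin(-0.00207·0.97423 + 1.00000·0.22557·0.13053) = 1.57166°
λ₂ = λ₁ + atan2(sin θ sin δ cos φ₁, cos δ − sin φ₁ sin φ₂) = -54.21724°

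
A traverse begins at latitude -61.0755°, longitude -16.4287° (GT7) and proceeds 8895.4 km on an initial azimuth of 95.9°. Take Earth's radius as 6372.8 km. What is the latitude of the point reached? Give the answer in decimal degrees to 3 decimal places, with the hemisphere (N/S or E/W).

δ = d/R = 8895.4/6372.8 = 1.395839 rad
φ₂ = arcsin(sin φ₁ cos δ + cos φ₁ sin δ cos θ)
   = arcsin(-0.87526·0.17407 + 0.48366·0.98473·-0.10279) = -11.61360°
λ₂ = λ₁ + atan2(sin θ sin δ cos φ₁, cos δ − sin φ₁ sin φ₂) = 73.82914°

11.614°S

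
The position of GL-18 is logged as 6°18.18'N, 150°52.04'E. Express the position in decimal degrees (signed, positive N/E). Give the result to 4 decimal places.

+6.3030°, +150.8673°

lat: 6.3030° N → +6.3030°
lon: 150.8673° E → +150.8673°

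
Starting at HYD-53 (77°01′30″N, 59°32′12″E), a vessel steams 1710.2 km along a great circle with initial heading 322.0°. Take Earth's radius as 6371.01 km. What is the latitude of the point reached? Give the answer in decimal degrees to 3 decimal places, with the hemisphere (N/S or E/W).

HYD-53: φ = +77.02500°, λ = +59.53667°
δ = d/R = 1710.2/6371.01 = 0.268435 rad
φ₂ = arcsin(sin φ₁ cos δ + cos φ₁ sin δ cos θ)
   = arcsin(0.97447·0.96419 + 0.22453·0.26522·0.78801) = 80.57305°
λ₂ = λ₁ + atan2(sin θ sin δ cos φ₁, cos δ − sin φ₁ sin φ₂) = -25.97312°

80.573°N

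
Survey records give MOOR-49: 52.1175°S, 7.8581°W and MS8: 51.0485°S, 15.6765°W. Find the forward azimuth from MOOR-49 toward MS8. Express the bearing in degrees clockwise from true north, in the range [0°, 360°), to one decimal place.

279.3°

Δλ = -7.8184°
y = sin Δλ · cos φ₂ = -0.085519
x = cos φ₁ sin φ₂ − sin φ₁ cos φ₂ cos Δλ = 0.014044
θ = atan2(y, x) = -80.6741° → 279.3259° (mod 360°)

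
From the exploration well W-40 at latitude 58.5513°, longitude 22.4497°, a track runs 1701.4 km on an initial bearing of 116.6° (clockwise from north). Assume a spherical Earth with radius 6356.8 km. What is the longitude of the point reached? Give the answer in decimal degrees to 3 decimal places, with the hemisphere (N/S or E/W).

43.825°E

δ = d/R = 1701.4/6356.8 = 0.267650 rad
φ₂ = arcsin(sin φ₁ cos δ + cos φ₁ sin δ cos θ)
   = arcsin(0.85311·0.96439 + 0.52173·0.26447·-0.44776) = 49.54805°
λ₂ = λ₁ + atan2(sin θ sin δ cos φ₁, cos δ − sin φ₁ sin φ₂) = 43.82484°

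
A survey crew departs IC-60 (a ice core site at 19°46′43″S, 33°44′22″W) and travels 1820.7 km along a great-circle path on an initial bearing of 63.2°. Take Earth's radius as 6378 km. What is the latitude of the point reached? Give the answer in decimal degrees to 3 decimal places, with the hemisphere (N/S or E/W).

11.842°S

IC-60: φ = -19.77861°, λ = -33.73944°
δ = d/R = 1820.7/6378 = 0.285466 rad
φ₂ = arcsin(sin φ₁ cos δ + cos φ₁ sin δ cos θ)
   = arcsin(-0.33839·0.95953 + 0.94101·0.28160·0.45088) = -11.84200°
λ₂ = λ₁ + atan2(sin θ sin δ cos φ₁, cos δ − sin φ₁ sin φ₂) = -18.85788°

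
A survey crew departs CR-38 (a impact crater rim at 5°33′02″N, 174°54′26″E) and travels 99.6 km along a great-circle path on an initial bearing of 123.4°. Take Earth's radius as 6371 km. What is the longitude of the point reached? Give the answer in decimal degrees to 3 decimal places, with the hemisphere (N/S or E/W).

CR-38: φ = +5.55056°, λ = +174.90722°
δ = d/R = 99.6/6371 = 0.015633 rad
φ₂ = arcsin(sin φ₁ cos δ + cos φ₁ sin δ cos θ)
   = arcsin(0.09672·0.99988 + 0.99531·0.01563·-0.55048) = 5.05702°
λ₂ = λ₁ + atan2(sin θ sin δ cos φ₁, cos δ − sin φ₁ sin φ₂) = 175.65793°

175.658°E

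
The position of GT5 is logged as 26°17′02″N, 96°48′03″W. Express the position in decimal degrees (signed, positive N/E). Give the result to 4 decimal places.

+26.2839°, -96.8008°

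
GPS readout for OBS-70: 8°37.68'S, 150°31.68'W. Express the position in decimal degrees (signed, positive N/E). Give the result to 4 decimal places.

lat: 8.6280° S → -8.6280°
lon: 150.5280° W → -150.5280°

-8.6280°, -150.5280°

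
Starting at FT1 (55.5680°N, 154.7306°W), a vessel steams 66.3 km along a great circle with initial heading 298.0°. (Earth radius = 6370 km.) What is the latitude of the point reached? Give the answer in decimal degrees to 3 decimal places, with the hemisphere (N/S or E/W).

55.844°N

δ = d/R = 66.3/6370 = 0.010408 rad
φ₂ = arcsin(sin φ₁ cos δ + cos φ₁ sin δ cos θ)
   = arcsin(0.82480·0.99995 + 0.56543·0.01041·0.46947) = 55.84441°
λ₂ = λ₁ + atan2(sin θ sin δ cos φ₁, cos δ − sin φ₁ sin φ₂) = -155.66846°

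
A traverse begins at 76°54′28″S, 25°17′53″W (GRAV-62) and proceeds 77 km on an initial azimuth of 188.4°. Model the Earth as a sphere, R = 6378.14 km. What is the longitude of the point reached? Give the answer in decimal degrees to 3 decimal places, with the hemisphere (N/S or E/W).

GRAV-62: φ = -76.90778°, λ = -25.29806°
δ = d/R = 77/6378.14 = 0.012072 rad
φ₂ = arcsin(sin φ₁ cos δ + cos φ₁ sin δ cos θ)
   = arcsin(-0.97401·0.99993 + 0.22652·0.01207·-0.98927) = -77.59166°
λ₂ = λ₁ + atan2(sin θ sin δ cos φ₁, cos δ − sin φ₁ sin φ₂) = -25.76830°

25.768°W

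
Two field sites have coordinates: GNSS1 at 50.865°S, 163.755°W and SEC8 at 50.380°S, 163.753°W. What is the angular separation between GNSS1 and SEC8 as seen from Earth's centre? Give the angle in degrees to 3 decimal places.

0.485°

Δφ = 0.4850°,  Δλ = 0.0020°
a = sin²(Δφ/2) + cos φ₁ cos φ₂ sin²(Δλ/2) = 0.000018
c = 2·arcsin(√a) = 0.008465 rad = 0.4850°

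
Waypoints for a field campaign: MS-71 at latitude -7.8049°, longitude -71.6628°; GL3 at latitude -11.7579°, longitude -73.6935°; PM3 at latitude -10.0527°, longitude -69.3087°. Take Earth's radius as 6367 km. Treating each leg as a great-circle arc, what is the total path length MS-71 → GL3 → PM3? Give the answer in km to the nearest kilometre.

MS-71→GL3: c = 0.077327 rad, d = 492.34 km
GL3→PM3: c = 0.080822 rad, d = 514.60 km
Total = 492.34 + 514.60 = 1006.93 km

1007 km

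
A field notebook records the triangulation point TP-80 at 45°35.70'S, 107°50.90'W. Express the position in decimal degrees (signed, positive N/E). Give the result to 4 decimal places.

-45.5950°, -107.8483°

lat: 45.5950° S → -45.5950°
lon: 107.8483° W → -107.8483°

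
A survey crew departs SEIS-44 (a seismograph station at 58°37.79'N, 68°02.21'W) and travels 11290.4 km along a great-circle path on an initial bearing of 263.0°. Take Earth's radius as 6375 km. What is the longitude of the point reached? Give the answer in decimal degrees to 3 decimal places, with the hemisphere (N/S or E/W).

158.129°W

SEIS-44: φ = +58.62983°, λ = -68.03683°
δ = d/R = 11290.4/6375 = 1.771043 rad
φ₂ = arcsin(sin φ₁ cos δ + cos φ₁ sin δ cos θ)
   = arcsin(0.85382·-0.19891 + 0.52057·0.98002·-0.12187) = -13.41532°
λ₂ = λ₁ + atan2(sin θ sin δ cos φ₁, cos δ − sin φ₁ sin φ₂) = -158.12936°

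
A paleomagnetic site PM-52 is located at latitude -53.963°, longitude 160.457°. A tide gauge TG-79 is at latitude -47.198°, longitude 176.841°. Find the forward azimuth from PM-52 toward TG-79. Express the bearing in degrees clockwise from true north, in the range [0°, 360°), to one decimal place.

63.5°

Δλ = 16.3840°
y = sin Δλ · cos φ₂ = 0.191660
x = cos φ₁ sin φ₂ − sin φ₁ cos φ₂ cos Δλ = 0.095486
θ = atan2(y, x) = 63.5172° → 63.5172° (mod 360°)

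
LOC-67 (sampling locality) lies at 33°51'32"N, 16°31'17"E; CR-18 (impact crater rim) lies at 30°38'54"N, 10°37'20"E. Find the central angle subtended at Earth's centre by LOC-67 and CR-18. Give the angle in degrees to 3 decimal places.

5.931°

LOC-67: φ = +33.85889°, λ = +16.52139°
CR-18: φ = +30.64833°, λ = +10.62222°
Δφ = -3.2106°,  Δλ = -5.8992°
a = sin²(Δφ/2) + cos φ₁ cos φ₂ sin²(Δλ/2) = 0.002676
c = 2·arcsin(√a) = 0.103515 rad = 5.9309°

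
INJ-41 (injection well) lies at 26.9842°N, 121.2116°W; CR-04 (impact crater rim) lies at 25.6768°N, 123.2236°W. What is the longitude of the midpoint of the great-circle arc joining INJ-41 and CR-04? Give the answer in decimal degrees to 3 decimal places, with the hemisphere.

122.223°W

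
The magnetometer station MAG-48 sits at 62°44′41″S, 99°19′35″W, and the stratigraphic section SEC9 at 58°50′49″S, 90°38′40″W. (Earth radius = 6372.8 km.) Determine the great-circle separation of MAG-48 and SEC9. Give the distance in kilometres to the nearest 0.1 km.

639.3 km

MAG-48: φ = -62.74472°, λ = -99.32639°
SEC9: φ = -58.84694°, λ = -90.64444°
Δφ = 3.8978°,  Δλ = 8.6819°
a = sin²(Δφ/2) + cos φ₁ cos φ₂ sin²(Δλ/2) = 0.002514
c = 2·arcsin(√a) = 0.100319 rad = 5.7479°
d = R·c = 6372.8 × 0.100319 = 639.3 km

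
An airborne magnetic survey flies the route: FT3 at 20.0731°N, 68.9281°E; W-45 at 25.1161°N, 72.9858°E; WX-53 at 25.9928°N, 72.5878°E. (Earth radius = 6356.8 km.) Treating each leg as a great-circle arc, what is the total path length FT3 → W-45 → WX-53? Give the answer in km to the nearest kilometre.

FT3→W-45: c = 0.109625 rad, d = 696.86 km
W-45→WX-53: c = 0.016535 rad, d = 105.11 km
Total = 696.86 + 105.11 = 801.97 km

802 km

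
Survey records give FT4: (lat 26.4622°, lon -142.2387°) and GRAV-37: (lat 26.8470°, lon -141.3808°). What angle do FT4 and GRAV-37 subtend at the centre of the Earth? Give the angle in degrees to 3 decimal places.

Δφ = 0.3848°,  Δλ = 0.8579°
a = sin²(Δφ/2) + cos φ₁ cos φ₂ sin²(Δλ/2) = 0.000056
c = 2·arcsin(√a) = 0.014973 rad = 0.8579°

0.858°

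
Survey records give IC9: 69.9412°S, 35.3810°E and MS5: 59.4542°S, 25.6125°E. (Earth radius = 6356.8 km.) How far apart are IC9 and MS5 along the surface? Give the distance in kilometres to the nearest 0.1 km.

1248.7 km

Δφ = 10.4870°,  Δλ = -9.7685°
a = sin²(Δφ/2) + cos φ₁ cos φ₂ sin²(Δλ/2) = 0.009616
c = 2·arcsin(√a) = 0.196433 rad = 11.2548°
d = R·c = 6356.8 × 0.196433 = 1248.7 km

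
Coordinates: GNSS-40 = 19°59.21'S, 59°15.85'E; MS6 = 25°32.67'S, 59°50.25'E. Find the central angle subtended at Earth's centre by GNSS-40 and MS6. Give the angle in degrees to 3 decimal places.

5.583°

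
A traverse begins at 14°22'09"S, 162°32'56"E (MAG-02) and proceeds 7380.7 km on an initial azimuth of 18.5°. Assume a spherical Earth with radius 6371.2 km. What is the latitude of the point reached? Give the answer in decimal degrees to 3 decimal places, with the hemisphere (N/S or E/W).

MAG-02: φ = -14.36917°, λ = +162.54889°
δ = d/R = 7380.7/6371.2 = 1.158447 rad
φ₂ = arcsin(sin φ₁ cos δ + cos φ₁ sin δ cos θ)
   = arcsin(-0.24817·0.40076 + 0.96872·0.91618·0.94832) = 47.91920°
λ₂ = λ₁ + atan2(sin θ sin δ cos φ₁, cos δ − sin φ₁ sin φ₂) = -171.74352°

47.919°N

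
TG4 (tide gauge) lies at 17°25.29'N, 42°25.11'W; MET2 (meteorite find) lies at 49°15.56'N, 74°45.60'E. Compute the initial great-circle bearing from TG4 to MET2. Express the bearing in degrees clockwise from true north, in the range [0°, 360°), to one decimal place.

TG4: φ = +17.42150°, λ = -42.41850°
MET2: φ = +49.25933°, λ = +74.76000°
Δλ = 117.1785°
y = sin Δλ · cos φ₂ = 0.580577
x = cos φ₁ sin φ₂ − sin φ₁ cos φ₂ cos Δλ = 0.812167
θ = atan2(y, x) = 35.5591° → 35.5591° (mod 360°)

35.6°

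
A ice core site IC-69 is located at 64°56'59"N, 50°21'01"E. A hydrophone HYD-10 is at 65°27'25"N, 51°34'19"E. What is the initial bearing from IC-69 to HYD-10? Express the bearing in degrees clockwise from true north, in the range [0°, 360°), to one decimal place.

44.7°

IC-69: φ = +64.94972°, λ = +50.35028°
HYD-10: φ = +65.45694°, λ = +51.57194°
Δλ = 1.2217°
y = sin Δλ · cos φ₂ = 0.008856
x = cos φ₁ sin φ₂ − sin φ₁ cos φ₂ cos Δλ = 0.008938
θ = atan2(y, x) = 44.7357° → 44.7357° (mod 360°)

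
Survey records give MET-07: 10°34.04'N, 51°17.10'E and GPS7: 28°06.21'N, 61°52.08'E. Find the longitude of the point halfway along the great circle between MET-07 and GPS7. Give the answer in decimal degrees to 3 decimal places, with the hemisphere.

MET-07: φ = +10.56733°, λ = +51.28500°
GPS7: φ = +28.10350°, λ = +61.86800°
Bx = cos φ₂ cos Δλ = 0.867094,  By = cos φ₂ sin Δλ = 0.162006
φₘ = atan2(sin φ₁ + sin φ₂, √((cos φ₁ + Bx)² + By²)) = 19.41177°
λₘ = λ₁ + atan2(By, cos φ₁ + Bx) = 56.28931°

56.289°E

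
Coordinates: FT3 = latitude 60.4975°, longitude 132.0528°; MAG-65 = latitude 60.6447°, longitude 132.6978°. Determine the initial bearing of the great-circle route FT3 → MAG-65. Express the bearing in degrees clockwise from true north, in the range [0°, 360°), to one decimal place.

64.8°

Δλ = 0.6450°
y = sin Δλ · cos φ₂ = 0.005519
x = cos φ₁ sin φ₂ − sin φ₁ cos φ₂ cos Δλ = 0.002596
θ = atan2(y, x) = 64.8056° → 64.8056° (mod 360°)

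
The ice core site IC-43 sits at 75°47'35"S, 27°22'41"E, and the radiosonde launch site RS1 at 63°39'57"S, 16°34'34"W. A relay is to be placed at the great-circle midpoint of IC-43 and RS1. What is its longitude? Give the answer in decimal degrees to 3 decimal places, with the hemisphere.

IC-43: φ = -75.79306°, λ = +27.37806°
RS1: φ = -63.66583°, λ = -16.57611°
Bx = cos φ₂ cos Δλ = 0.319350,  By = cos φ₂ sin Δλ = -0.307899
φₘ = atan2(sin φ₁ + sin φ₂, √((cos φ₁ + Bx)² + By²)) = -70.97637°
λₘ = λ₁ + atan2(By, cos φ₁ + Bx) = -1.21991°

1.220°W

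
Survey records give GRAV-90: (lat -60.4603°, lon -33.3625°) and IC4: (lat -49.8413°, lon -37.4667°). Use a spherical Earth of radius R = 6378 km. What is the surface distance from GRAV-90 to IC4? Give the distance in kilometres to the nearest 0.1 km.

1210.0 km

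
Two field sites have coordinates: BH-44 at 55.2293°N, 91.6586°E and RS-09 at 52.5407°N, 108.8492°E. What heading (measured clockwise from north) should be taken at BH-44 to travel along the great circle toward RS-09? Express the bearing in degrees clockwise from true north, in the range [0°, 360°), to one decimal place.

Δλ = 17.1906°
y = sin Δλ · cos φ₂ = 0.179754
x = cos φ₁ sin φ₂ − sin φ₁ cos φ₂ cos Δλ = -0.024589
θ = atan2(y, x) = 97.7893° → 97.7893° (mod 360°)

97.8°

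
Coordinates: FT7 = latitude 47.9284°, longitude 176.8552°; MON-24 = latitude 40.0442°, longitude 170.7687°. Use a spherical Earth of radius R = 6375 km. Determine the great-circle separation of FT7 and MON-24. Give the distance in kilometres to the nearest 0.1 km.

1002.7 km

Δφ = -7.8842°,  Δλ = -6.0865°
a = sin²(Δφ/2) + cos φ₁ cos φ₂ sin²(Δλ/2) = 0.006172
c = 2·arcsin(√a) = 0.157288 rad = 9.0119°
d = R·c = 6375 × 0.157288 = 1002.7 km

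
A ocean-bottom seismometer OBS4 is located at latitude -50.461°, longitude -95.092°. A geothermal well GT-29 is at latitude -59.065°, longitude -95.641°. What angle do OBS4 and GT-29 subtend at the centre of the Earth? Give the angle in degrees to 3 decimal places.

Δφ = -8.6040°,  Δλ = -0.5490°
a = sin²(Δφ/2) + cos φ₁ cos φ₂ sin²(Δλ/2) = 0.005635
c = 2·arcsin(√a) = 0.150269 rad = 8.6098°

8.610°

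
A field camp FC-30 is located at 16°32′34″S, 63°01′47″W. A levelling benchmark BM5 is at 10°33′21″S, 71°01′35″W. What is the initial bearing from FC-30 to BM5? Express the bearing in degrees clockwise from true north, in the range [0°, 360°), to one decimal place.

FC-30: φ = -16.54278°, λ = -63.02972°
BM5: φ = -10.55583°, λ = -71.02639°
Δλ = -7.9967°
y = sin Δλ · cos φ₂ = -0.136761
x = cos φ₁ sin φ₂ − sin φ₁ cos φ₂ cos Δλ = 0.101580
θ = atan2(y, x) = -53.3967° → 306.6033° (mod 360°)

306.6°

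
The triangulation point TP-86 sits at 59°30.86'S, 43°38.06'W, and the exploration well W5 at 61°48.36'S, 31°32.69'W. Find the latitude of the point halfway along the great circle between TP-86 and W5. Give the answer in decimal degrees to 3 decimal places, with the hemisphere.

60.796°S

TP-86: φ = -59.51433°, λ = -43.63433°
W5: φ = -61.80600°, λ = -31.54483°
Bx = cos φ₂ cos Δλ = 0.461980,  By = cos φ₂ sin Δλ = 0.098951
φₘ = atan2(sin φ₁ + sin φ₂, √((cos φ₁ + Bx)² + By²)) = -60.79625°
λₘ = λ₁ + atan2(By, cos φ₁ + Bx) = -37.80548°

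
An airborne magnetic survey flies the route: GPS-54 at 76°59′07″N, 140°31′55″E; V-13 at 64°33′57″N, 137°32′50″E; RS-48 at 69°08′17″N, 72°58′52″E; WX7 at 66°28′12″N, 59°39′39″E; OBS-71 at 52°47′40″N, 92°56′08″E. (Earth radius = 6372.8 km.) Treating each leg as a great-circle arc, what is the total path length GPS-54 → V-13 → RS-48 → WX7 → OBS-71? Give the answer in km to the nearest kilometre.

GPS-54: φ = +76.98528°, λ = +140.53194°
V-13: φ = +64.56583°, λ = +137.54722°
RS-48: φ = +69.13806°, λ = +72.98111°
WX7: φ = +66.47000°, λ = +59.66083°
OBS-71: φ = +52.79444°, λ = +92.93556°
GPS-54→V-13: c = 0.217369 rad, d = 1385.25 km
V-13→RS-48: c = 0.428575 rad, d = 2731.22 km
RS-48→WX7: c = 0.099125 rad, d = 631.70 km
WX7→OBS-71: c = 0.370706 rad, d = 2362.44 km
Total = 1385.25 + 2731.22 + 631.70 + 2362.44 = 7110.61 km

7111 km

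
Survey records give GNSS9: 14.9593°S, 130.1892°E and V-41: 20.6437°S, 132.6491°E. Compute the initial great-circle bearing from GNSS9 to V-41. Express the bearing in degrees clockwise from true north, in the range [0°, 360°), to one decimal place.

Δλ = 2.4599°
y = sin Δλ · cos φ₂ = 0.040164
x = cos φ₁ sin φ₂ − sin φ₁ cos φ₂ cos Δλ = -0.099271
θ = atan2(y, x) = 157.9722° → 157.9722° (mod 360°)

158.0°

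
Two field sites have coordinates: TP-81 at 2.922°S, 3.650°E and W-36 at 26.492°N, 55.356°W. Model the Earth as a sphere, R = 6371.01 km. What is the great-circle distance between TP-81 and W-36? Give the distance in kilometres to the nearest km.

7122 km

Δφ = 29.4140°,  Δλ = -59.0060°
a = sin²(Δφ/2) + cos φ₁ cos φ₂ sin²(Δλ/2) = 0.281231
c = 2·arcsin(√a) = 1.117937 rad = 64.0531°
d = R·c = 6371.01 × 1.117937 = 7122.4 km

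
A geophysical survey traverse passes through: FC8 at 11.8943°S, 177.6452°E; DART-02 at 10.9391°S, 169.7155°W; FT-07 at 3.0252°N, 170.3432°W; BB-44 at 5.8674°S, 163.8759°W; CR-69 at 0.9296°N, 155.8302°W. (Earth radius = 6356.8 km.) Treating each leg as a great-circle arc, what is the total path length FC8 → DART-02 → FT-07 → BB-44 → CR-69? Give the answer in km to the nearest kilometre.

FC8→DART-02: c = 0.216854 rad, d = 1378.50 km
DART-02→FT-07: c = 0.243967 rad, d = 1550.85 km
FT-07→BB-44: c = 0.191823 rad, d = 1219.38 km
BB-44→CR-69: c = 0.183663 rad, d = 1167.51 km
Total = 1378.50 + 1550.85 + 1219.38 + 1167.51 = 5316.24 km

5316 km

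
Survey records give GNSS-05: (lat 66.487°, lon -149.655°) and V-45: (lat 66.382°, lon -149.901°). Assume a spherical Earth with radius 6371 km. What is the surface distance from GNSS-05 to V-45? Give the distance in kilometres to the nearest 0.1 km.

16.0 km

Δφ = -0.1050°,  Δλ = -0.2460°
a = sin²(Δφ/2) + cos φ₁ cos φ₂ sin²(Δλ/2) = 0.000002
c = 2·arcsin(√a) = 0.002511 rad = 0.1439°
d = R·c = 6371 × 0.002511 = 16.0 km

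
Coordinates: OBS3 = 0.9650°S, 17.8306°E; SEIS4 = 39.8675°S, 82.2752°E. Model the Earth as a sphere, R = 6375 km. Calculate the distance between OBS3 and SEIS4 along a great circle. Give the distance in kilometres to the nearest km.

Δφ = -38.9025°,  Δλ = 64.4446°
a = sin²(Δφ/2) + cos φ₁ cos φ₂ sin²(Δλ/2) = 0.329076
c = 2·arcsin(√a) = 1.221914 rad = 70.0105°
d = R·c = 6375 × 1.221914 = 7789.7 km

7790 km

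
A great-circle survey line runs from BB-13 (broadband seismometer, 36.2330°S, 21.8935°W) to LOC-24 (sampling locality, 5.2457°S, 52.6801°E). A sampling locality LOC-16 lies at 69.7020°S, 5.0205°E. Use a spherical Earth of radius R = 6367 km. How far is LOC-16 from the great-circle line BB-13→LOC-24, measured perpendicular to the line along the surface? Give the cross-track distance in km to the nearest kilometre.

3979 km

δ₁₃ = central angle BB-13→LOC-16 = 0.637013 rad  (haversine)
θ₁₃ = bearing BB-13→LOC-16 = 164.692°,  θ₁₂ = bearing BB-13→LOC-24 = 85.069°
dₓₜ = R·arcsin(sin δ₁₃ · sin(θ₁₃ − θ₁₂)) = 6367·arcsin(0.59480·sin(79.623°)) = 3979.152 km
|dₓₜ| = 3979.152 km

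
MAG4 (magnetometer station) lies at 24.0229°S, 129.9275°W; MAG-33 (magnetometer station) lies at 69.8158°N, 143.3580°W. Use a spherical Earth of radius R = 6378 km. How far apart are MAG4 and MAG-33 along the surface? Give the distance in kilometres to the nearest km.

10501 km

Δφ = 93.8387°,  Δλ = -13.4305°
a = sin²(Δφ/2) + cos φ₁ cos φ₂ sin²(Δλ/2) = 0.537783
c = 2·arcsin(√a) = 1.646435 rad = 94.3338°
d = R·c = 6378 × 1.646435 = 10501.0 km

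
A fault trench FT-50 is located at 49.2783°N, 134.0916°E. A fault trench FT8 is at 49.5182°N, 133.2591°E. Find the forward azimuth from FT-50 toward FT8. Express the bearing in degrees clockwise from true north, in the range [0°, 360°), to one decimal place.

294.2°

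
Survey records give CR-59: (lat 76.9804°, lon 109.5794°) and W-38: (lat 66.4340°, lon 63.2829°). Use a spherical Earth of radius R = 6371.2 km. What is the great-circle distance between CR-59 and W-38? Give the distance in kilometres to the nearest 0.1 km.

1912.8 km

Δφ = -10.5464°,  Δλ = -46.2965°
a = sin²(Δφ/2) + cos φ₁ cos φ₂ sin²(Δλ/2) = 0.022366
c = 2·arcsin(√a) = 0.300229 rad = 17.2019°
d = R·c = 6371.2 × 0.300229 = 1912.8 km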